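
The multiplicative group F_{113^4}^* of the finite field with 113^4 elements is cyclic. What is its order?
|F_{113^4}^*| = 163047360

F_{113^4} has 113^4 = 163047361 elements; its multiplicative group consists of all nonzero elements, so |F_{113^4}^*| = 163047361 - 1 = 163047360. (It is cyclic since any finite subgroup of the multiplicative group of a field is cyclic.)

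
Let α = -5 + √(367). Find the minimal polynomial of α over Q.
m_α(x) = x^2 + 10x - 342

From α + 5 = √(367), squaring gives (α + 5)^2 = 367, i.e. α^2 + 10α + 25 = 367, so α^2 + 10α - 342 = 0. The discriminant of x^2 + 10x - 342 is (10)^2 - 4·(-342) = 100 + 1368 = 1468, and 4·(367) is not a perfect square in Q since 367 is squarefree and ≠ 1. Hence x^2 + 10x - 342 is irreducible over Q and is the minimal polynomial of α.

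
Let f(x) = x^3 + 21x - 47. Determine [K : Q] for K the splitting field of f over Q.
[K : Q] = 6

By the rational root test, any rational root of the monic integer polynomial f(x) = x^3 + 21x - 47 must be an integer dividing the constant term -47, i.e. one of ±{1, 47}. Evaluating: f(1) = -25, f(-1) = -69, f(47) = 104763, f(-47) = -104857; none is 0, so f has no rational root and is therefore irreducible over Q (a cubic with no linear factor over a field is irreducible). For an irreducible cubic, the Galois group is A_3 or S_3 according as the discriminant disc(f) = -4a^3 - 27b^2 = -4·(21)^3 - 27·(-47)^2 = -96687 is or is not a square in Q. Here disc(f) = -96687 is not a perfect square in Q, so the Galois group of f over Q is not contained in A_3 and must be all of S_3. The splitting field has degree |S_3| = 6 over Q, so [K : Q] = 6.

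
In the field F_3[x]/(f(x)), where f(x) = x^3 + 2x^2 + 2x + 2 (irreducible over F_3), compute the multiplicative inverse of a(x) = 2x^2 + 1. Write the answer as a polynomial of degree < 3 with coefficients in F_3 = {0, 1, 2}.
a(x)^(-1) ≡ x + 2 (mod f(x))

Since f is irreducible over F_3, F_3[x]/(f) is a field and a(x) ≠ 0 has an inverse. Apply the extended Euclidean algorithm to f(x) and a(x) in F_3[x]: f(x) = (2x + 1)·a(x) + (1). The last nonzero remainder is the constant 1 = gcd(f, a) in F_3. Back-substituting through the division chain expresses 1 = s(x)·a(x) + t(x)·f(x) with s(x) ≡ x + 2 (mod f), so a(x)^(-1) ≡ s(x) = x + 2 (mod f). Check: (2x^2 + 1)·(x + 2) = 2x^3 + x^2 + x + 2 ≡ 1 (mod x^3 + 2x^2 + 2x + 2).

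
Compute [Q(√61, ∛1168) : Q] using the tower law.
[Q(√61, ∛1168) : Q] = 6

Let L = Q(√61, ∛1168). Since Q(√61) ⊂ L and [Q(√61):Q] = 2, the tower law gives 2 | [L:Q]. Likewise Q(∛1168) ⊂ L with [Q(∛1168):Q] = 3 (because 1168 is not a perfect cube), so 3 | [L:Q]. As gcd(2,3) = 1, [L:Q] is divisible by 6. Conversely L is generated over Q by √61 and ∛1168, so [L:Q] ≤ 2·3 = 6. Therefore [Q(√61, ∛1168) : Q] = 6.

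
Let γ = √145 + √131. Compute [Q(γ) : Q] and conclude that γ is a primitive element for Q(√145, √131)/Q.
[Q(γ) : Q] = 4 (equivalently, Q(γ) = Q(√145, √131))

Obviously Q(γ) ⊆ Q(√145, √131), and [Q(√145, √131):Q] = 4 (since 145, 131 are distinct squarefree integers > 1 with 18995 not a perfect square). To show equality we compute the minimal polynomial of γ. From γ = √145 + √131: γ^2 = 145 + 2√(18995) + 131 = 276 + 2√(18995), so γ^2 - 276 = 2√(18995); squaring, (γ^2 - 276)^2 = 4·18995, i.e. γ^4 - 552γ^2 + 76176 - 75980 = 0, i.e. γ^4 - 552γ^2 + 196 = 0. So γ is a root of x^4 - 552x^2 + 196. This polynomial is irreducible over Q: it has no rational root (each ±√145 ± √131 is irrational), and any factorization into two quadratics over Q would force √(18995) ∈ Q (pairing opposite roots) or √145, √131 ∈ Q (other pairings), all impossible. Hence [Q(γ):Q] = 4 = [Q(√145, √131):Q], so Q(γ) = Q(√145, √131).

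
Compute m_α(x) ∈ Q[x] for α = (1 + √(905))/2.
m_α(x) = x^2 - x - 226

From 2α - 1 = √(905), squaring gives (2α - 1)^2 = 905, i.e. 4α^2 - 4α + 1 = 905, so α^2 - α + (1 - 905)/4 = 0. Since 905 ≡ 1 (mod 4), (1 - 905)/4 = -226 ∈ Z. The polynomial x^2 - x - 226 has discriminant 1 - 4·(-226) = 905, which is not a perfect square in Q (d = 905 is squarefree and ≠ 1), so x^2 - x - 226 is irreducible over Q. It is the minimal polynomial of α.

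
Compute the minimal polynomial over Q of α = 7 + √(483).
m_α(x) = x^2 - 14x - 434

From α - 7 = √(483), squaring gives (α - 7)^2 = 483, i.e. α^2 - 14α + 49 = 483, so α^2 - 14α - 434 = 0. The discriminant of x^2 - 14x - 434 is (-14)^2 - 4·(-434) = 196 + 1736 = 1932, and 4·(483) is not a perfect square in Q since 483 is squarefree and ≠ 1. Hence x^2 - 14x - 434 is irreducible over Q and is the minimal polynomial of α.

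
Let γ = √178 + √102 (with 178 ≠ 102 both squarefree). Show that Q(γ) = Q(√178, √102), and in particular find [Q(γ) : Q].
[Q(γ) : Q] = 4 (equivalently, Q(γ) = Q(√178, √102))

Obviously Q(γ) ⊆ Q(√178, √102), and [Q(√178, √102):Q] = 4 (since 178, 102 are distinct squarefree integers > 1 with 18156 not a perfect square). To show equality we compute the minimal polynomial of γ. From γ = √178 + √102: γ^2 = 178 + 2√(18156) + 102 = 280 + 2√(18156), so γ^2 - 280 = 2√(18156); squaring, (γ^2 - 280)^2 = 4·18156, i.e. γ^4 - 560γ^2 + 78400 - 72624 = 0, i.e. γ^4 - 560γ^2 + 5776 = 0. So γ is a root of x^4 - 560x^2 + 5776. This polynomial is irreducible over Q: it has no rational root (each ±√178 ± √102 is irrational), and any factorization into two quadratics over Q would force √(18156) ∈ Q (pairing opposite roots) or √178, √102 ∈ Q (other pairings), all impossible. Hence [Q(γ):Q] = 4 = [Q(√178, √102):Q], so Q(γ) = Q(√178, √102).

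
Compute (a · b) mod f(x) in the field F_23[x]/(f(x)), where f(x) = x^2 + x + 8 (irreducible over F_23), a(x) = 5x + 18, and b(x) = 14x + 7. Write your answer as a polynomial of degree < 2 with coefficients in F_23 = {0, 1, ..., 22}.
a · b ≡ 10x + 3 (mod f(x))

Multiply in F_23[x]: a(x)·b(x) = (5x + 18)·(14x + 7) = x^2 + 11x + 11. This has degree ≥ 2, so divide by f(x) over F_23: x^2 + 11x + 11 = (1)·(x^2 + x + 8) + (10x + 3). Hence a·b ≡ 10x + 3 (mod f). (F_23[x]/(f) is a field with 23^2 = 529 elements since f is irreducible of degree 2.)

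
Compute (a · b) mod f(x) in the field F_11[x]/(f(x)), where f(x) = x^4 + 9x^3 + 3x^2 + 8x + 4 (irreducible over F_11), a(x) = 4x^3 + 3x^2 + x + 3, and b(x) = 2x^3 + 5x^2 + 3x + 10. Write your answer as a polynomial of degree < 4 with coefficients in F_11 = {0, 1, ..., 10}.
a · b ≡ 4x^3 + 7x^2 + 8x + 4 (mod f(x))

Multiply in F_11[x]: a(x)·b(x) = (4x^3 + 3x^2 + x + 3)·(2x^3 + 5x^2 + 3x + 10) = 8x^6 + 4x^5 + 7x^4 + 5x^3 + 4x^2 + 8x + 8. This has degree ≥ 4, so divide by f(x) over F_11: 8x^6 + 4x^5 + 7x^4 + 5x^3 + 4x^2 + 8x + 8 = (8x^2 + 9x + 1)·(x^4 + 9x^3 + 3x^2 + 8x + 4) + (4x^3 + 7x^2 + 8x + 4). Hence a·b ≡ 4x^3 + 7x^2 + 8x + 4 (mod f). (F_11[x]/(f) is a field with 11^4 = 14641 elements since f is irreducible of degree 4.)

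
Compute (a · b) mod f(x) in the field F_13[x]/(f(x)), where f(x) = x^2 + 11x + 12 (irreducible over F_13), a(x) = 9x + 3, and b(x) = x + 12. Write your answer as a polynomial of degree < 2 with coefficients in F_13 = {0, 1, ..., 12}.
a · b ≡ 12x + 6 (mod f(x))

Multiply in F_13[x]: a(x)·b(x) = (9x + 3)·(x + 12) = 9x^2 + 7x + 10. This has degree ≥ 2, so divide by f(x) over F_13: 9x^2 + 7x + 10 = (9)·(x^2 + 11x + 12) + (12x + 6). Hence a·b ≡ 12x + 6 (mod f). (F_13[x]/(f) is a field with 13^2 = 169 elements since f is irreducible of degree 2.)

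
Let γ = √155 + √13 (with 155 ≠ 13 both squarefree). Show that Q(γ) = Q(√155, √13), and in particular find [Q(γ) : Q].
[Q(γ) : Q] = 4 (equivalently, Q(γ) = Q(√155, √13))

Obviously Q(γ) ⊆ Q(√155, √13), and [Q(√155, √13):Q] = 4 (since 155, 13 are distinct squarefree integers > 1 with 2015 not a perfect square). To show equality we compute the minimal polynomial of γ. From γ = √155 + √13: γ^2 = 155 + 2√(2015) + 13 = 168 + 2√(2015), so γ^2 - 168 = 2√(2015); squaring, (γ^2 - 168)^2 = 4·2015, i.e. γ^4 - 336γ^2 + 28224 - 8060 = 0, i.e. γ^4 - 336γ^2 + 20164 = 0. So γ is a root of x^4 - 336x^2 + 20164. This polynomial is irreducible over Q: it has no rational root (each ±√155 ± √13 is irrational), and any factorization into two quadratics over Q would force √(2015) ∈ Q (pairing opposite roots) or √155, √13 ∈ Q (other pairings), all impossible. Hence [Q(γ):Q] = 4 = [Q(√155, √13):Q], so Q(γ) = Q(√155, √13).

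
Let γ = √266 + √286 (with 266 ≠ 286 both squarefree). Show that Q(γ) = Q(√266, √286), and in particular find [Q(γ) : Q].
[Q(γ) : Q] = 4 (equivalently, Q(γ) = Q(√266, √286))

Obviously Q(γ) ⊆ Q(√266, √286), and [Q(√266, √286):Q] = 4 (since 266, 286 are distinct squarefree integers > 1 with 76076 not a perfect square). To show equality we compute the minimal polynomial of γ. From γ = √266 + √286: γ^2 = 266 + 2√(76076) + 286 = 552 + 2√(76076), so γ^2 - 552 = 2√(76076); squaring, (γ^2 - 552)^2 = 4·76076, i.e. γ^4 - 1104γ^2 + 304704 - 304304 = 0, i.e. γ^4 - 1104γ^2 + 400 = 0. So γ is a root of x^4 - 1104x^2 + 400. This polynomial is irreducible over Q: it has no rational root (each ±√266 ± √286 is irrational), and any factorization into two quadratics over Q would force √(76076) ∈ Q (pairing opposite roots) or √266, √286 ∈ Q (other pairings), all impossible. Hence [Q(γ):Q] = 4 = [Q(√266, √286):Q], so Q(γ) = Q(√266, √286).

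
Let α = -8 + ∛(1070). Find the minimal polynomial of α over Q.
m_α(x) = x^3 + 24x^2 + 192x - 558

Set β = α + 8 = ∛(1070), so β^3 = 1070. Then (α + 8)^3 - 1070 = 0, i.e. α is a root of g(x) = (x + 8)^3 - 1070 = x^3 + 24x^2 + 192x - 558. Since g(x) = h(x + 8) where h(x) = x^3 - 1070, and h is irreducible over Q (because 1070 is not a perfect cube, so h has no rational root, and a monic cubic with no rational root is irreducible), g is also irreducible (irreducibility is preserved under the substitution x → x + 8). Hence m_α(x) = x^3 + 24x^2 + 192x - 558.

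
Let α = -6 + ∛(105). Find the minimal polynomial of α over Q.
m_α(x) = x^3 + 18x^2 + 108x + 111

Set β = α + 6 = ∛(105), so β^3 = 105. Then (α + 6)^3 - 105 = 0, i.e. α is a root of g(x) = (x + 6)^3 - 105 = x^3 + 18x^2 + 108x + 111. Since g(x) = h(x + 6) where h(x) = x^3 - 105, and h is irreducible over Q (because 105 is not a perfect cube, so h has no rational root, and a monic cubic with no rational root is irreducible), g is also irreducible (irreducibility is preserved under the substitution x → x + 6). Hence m_α(x) = x^3 + 18x^2 + 108x + 111.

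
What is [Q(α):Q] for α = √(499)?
[Q(α):Q] = 2

[Q(α):Q] equals the degree of the minimal polynomial of α. Here α^2 = 499 and x^2 - 499 is irreducible (d = 499 is squarefree, ≠ 1, hence not a square), so deg(m_α) = 2. Thus [Q(α):Q] = 2.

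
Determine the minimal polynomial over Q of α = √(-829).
m_α(x) = x^2 + 829

α satisfies α^2 + 829 = 0, so x^2 + 829 annihilates α. Since d = -829 is squarefree and ≠ 1, it is not a perfect square in Q, so x^2 + 829 has no rational root and is therefore irreducible over Q (a degree-2 polynomial over a field is irreducible iff it has no root). Hence m_α(x) = x^2 + 829.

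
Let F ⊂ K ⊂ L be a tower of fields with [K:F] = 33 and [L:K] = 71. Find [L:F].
[L:F] = 2343

The tower law says that for any tower of field extensions F ⊂ K ⊂ L with finite degrees, [L:F] = [L:K] · [K:F]. Here this gives [L:F] = 71 · 33 = 2343.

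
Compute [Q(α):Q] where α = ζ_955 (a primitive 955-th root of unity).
[Q(α):Q] = 760

The minimal polynomial of ζ_955 over Q is the 955-th cyclotomic polynomial Φ_955(x), which is irreducible over Q and has degree φ(955) = 760. Hence [Q(α):Q] = φ(955) = 760.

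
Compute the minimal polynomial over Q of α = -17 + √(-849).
m_α(x) = x^2 + 34x + 1138

From α + 17 = √(-849), squaring gives (α + 17)^2 = -849, i.e. α^2 + 34α + 289 = -849, so α^2 + 34α + 1138 = 0. The discriminant of x^2 + 34x + 1138 is (34)^2 - 4·(1138) = 1156 - 4552 = -3396, and 4·(-849) is not a perfect square in Q since -849 is squarefree and ≠ 1. Hence x^2 + 34x + 1138 is irreducible over Q and is the minimal polynomial of α.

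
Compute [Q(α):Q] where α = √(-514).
[Q(α):Q] = 2

[Q(α):Q] equals the degree of the minimal polynomial of α. Here α^2 = -514 and x^2 + 514 is irreducible (d = -514 is squarefree, ≠ 1, hence not a square), so deg(m_α) = 2. Thus [Q(α):Q] = 2.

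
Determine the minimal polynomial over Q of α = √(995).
m_α(x) = x^2 - 995

α satisfies α^2 - 995 = 0, so x^2 - 995 annihilates α. Since d = 995 is squarefree and ≠ 1, it is not a perfect square in Q, so x^2 - 995 has no rational root and is therefore irreducible over Q (a degree-2 polynomial over a field is irreducible iff it has no root). Hence m_α(x) = x^2 - 995.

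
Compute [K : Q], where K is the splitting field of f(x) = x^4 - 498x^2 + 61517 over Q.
[K : Q] = 4

Solving the quadratic in x^2: x^2 = (498 ± √(498^2 - 4·61517))/2 = (498 ± √1936)/2 = (498 ± 44)/2, giving x^2 = 227 or x^2 = 271. So f(x) = (x^2 - 227)(x^2 - 271) and the roots of f are ±√227, ±√271. Hence the splitting field is K = Q(√227, √271). Since 227 and 271 are distinct squarefree integers > 1, their product 61517 is not a perfect square, so √271 ∉ Q(√227). By the tower law [K:Q] = [Q(√227,√271):Q(√227)] · [Q(√227):Q] = 2 · 2 = 4.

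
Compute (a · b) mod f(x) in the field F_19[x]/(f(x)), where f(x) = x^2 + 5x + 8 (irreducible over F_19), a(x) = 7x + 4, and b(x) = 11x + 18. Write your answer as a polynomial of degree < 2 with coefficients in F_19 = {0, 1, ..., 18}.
a · b ≡ 13x + 7 (mod f(x))

Multiply in F_19[x]: a(x)·b(x) = (7x + 4)·(11x + 18) = x^2 + 18x + 15. This has degree ≥ 2, so divide by f(x) over F_19: x^2 + 18x + 15 = (1)·(x^2 + 5x + 8) + (13x + 7). Hence a·b ≡ 13x + 7 (mod f). (F_19[x]/(f) is a field with 19^2 = 361 elements since f is irreducible of degree 2.)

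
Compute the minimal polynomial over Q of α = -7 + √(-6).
m_α(x) = x^2 + 14x + 55

From α + 7 = √(-6), squaring gives (α + 7)^2 = -6, i.e. α^2 + 14α + 49 = -6, so α^2 + 14α + 55 = 0. The discriminant of x^2 + 14x + 55 is (14)^2 - 4·(55) = 196 - 220 = -24, and 4·(-6) is not a perfect square in Q since -6 is squarefree and ≠ 1. Hence x^2 + 14x + 55 is irreducible over Q and is the minimal polynomial of α.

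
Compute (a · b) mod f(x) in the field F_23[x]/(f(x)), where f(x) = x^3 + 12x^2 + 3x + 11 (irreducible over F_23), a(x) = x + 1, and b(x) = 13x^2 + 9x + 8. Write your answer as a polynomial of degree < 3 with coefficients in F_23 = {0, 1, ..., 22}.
a · b ≡ 4x^2 + x + 3 (mod f(x))

Multiply in F_23[x]: a(x)·b(x) = (x + 1)·(13x^2 + 9x + 8) = 13x^3 + 22x^2 + 17x + 8. This has degree ≥ 3, so divide by f(x) over F_23: 13x^3 + 22x^2 + 17x + 8 = (13)·(x^3 + 12x^2 + 3x + 11) + (4x^2 + x + 3). Hence a·b ≡ 4x^2 + x + 3 (mod f). (F_23[x]/(f) is a field with 23^3 = 12167 elements since f is irreducible of degree 3.)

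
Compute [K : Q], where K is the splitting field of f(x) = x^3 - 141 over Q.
[K : Q] = 6

The roots of x^3 - 141 are ∛141, ω∛141, ω^2∛141 where ω = e^(2πi/3) is a primitive cube root of unity, so K = Q(∛141, ω). Now [Q(∛141):Q] = 3 (since 141 is not a perfect cube, x^3 - 141 is irreducible) and [Q(ω):Q] = 2. Both 2 and 3 divide [K:Q], and [K:Q] ≤ 3·2 = 6, so [K:Q] = 6. (Equivalently: Q(∛141) ⊂ R but ω ∉ R, so [K : Q(∛141)] = 2.)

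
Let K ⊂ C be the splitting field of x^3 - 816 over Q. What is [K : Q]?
[K : Q] = 6

The roots of x^3 - 816 are ∛816, ω∛816, ω^2∛816 where ω = e^(2πi/3) is a primitive cube root of unity, so K = Q(∛816, ω). Now [Q(∛816):Q] = 3 (since 816 is not a perfect cube, x^3 - 816 is irreducible) and [Q(ω):Q] = 2. Both 2 and 3 divide [K:Q], and [K:Q] ≤ 3·2 = 6, so [K:Q] = 6. (Equivalently: Q(∛816) ⊂ R but ω ∉ R, so [K : Q(∛816)] = 2.)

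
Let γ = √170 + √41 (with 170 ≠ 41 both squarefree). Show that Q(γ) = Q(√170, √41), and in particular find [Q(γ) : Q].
[Q(γ) : Q] = 4 (equivalently, Q(γ) = Q(√170, √41))

Obviously Q(γ) ⊆ Q(√170, √41), and [Q(√170, √41):Q] = 4 (since 170, 41 are distinct squarefree integers > 1 with 6970 not a perfect square). To show equality we compute the minimal polynomial of γ. From γ = √170 + √41: γ^2 = 170 + 2√(6970) + 41 = 211 + 2√(6970), so γ^2 - 211 = 2√(6970); squaring, (γ^2 - 211)^2 = 4·6970, i.e. γ^4 - 422γ^2 + 44521 - 27880 = 0, i.e. γ^4 - 422γ^2 + 16641 = 0. So γ is a root of x^4 - 422x^2 + 16641. This polynomial is irreducible over Q: it has no rational root (each ±√170 ± √41 is irrational), and any factorization into two quadratics over Q would force √(6970) ∈ Q (pairing opposite roots) or √170, √41 ∈ Q (other pairings), all impossible. Hence [Q(γ):Q] = 4 = [Q(√170, √41):Q], so Q(γ) = Q(√170, √41).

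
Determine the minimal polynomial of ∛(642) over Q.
m_α(x) = x^3 - 642

α satisfies α^3 = 642, so x^3 - 642 annihilates α. By the rational root test, a rational root p/q (in lowest terms) of x^3 - 642 would satisfy p^3 = 642 q^3, forcing q = 1 and p^3 = 642; but 642 is not a perfect cube, contradiction. A monic cubic over Q with no rational root is irreducible (any nontrivial factorization would include a linear factor). Hence x^3 - 642 is the minimal polynomial of α, and in particular [Q(α):Q] = 3.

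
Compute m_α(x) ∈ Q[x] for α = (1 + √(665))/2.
m_α(x) = x^2 - x - 166

From 2α - 1 = √(665), squaring gives (2α - 1)^2 = 665, i.e. 4α^2 - 4α + 1 = 665, so α^2 - α + (1 - 665)/4 = 0. Since 665 ≡ 1 (mod 4), (1 - 665)/4 = -166 ∈ Z. The polynomial x^2 - x - 166 has discriminant 1 - 4·(-166) = 665, which is not a perfect square in Q (d = 665 is squarefree and ≠ 1), so x^2 - x - 166 is irreducible over Q. It is the minimal polynomial of α.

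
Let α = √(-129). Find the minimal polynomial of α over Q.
m_α(x) = x^2 + 129

α satisfies α^2 + 129 = 0, so x^2 + 129 annihilates α. Since d = -129 is squarefree and ≠ 1, it is not a perfect square in Q, so x^2 + 129 has no rational root and is therefore irreducible over Q (a degree-2 polynomial over a field is irreducible iff it has no root). Hence m_α(x) = x^2 + 129.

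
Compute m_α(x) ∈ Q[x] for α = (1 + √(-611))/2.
m_α(x) = x^2 - x + 153

From 2α - 1 = √(-611), squaring gives (2α - 1)^2 = -611, i.e. 4α^2 - 4α + 1 = -611, so α^2 - α + (1 + 611)/4 = 0. Since -611 ≡ 1 (mod 4), (1 + 611)/4 = 153 ∈ Z. The polynomial x^2 - x + 153 has discriminant 1 - 4·(153) = -611, which is not a perfect square in Q (d = -611 is squarefree and ≠ 1), so x^2 - x + 153 is irreducible over Q. It is the minimal polynomial of α.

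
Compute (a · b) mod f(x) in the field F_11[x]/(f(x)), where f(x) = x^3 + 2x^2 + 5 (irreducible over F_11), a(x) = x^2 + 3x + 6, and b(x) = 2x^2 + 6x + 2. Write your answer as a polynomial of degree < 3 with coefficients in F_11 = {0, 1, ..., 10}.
a · b ≡ 5x^2 + 10x + 5 (mod f(x))

Multiply in F_11[x]: a(x)·b(x) = (x^2 + 3x + 6)·(2x^2 + 6x + 2) = 2x^4 + x^3 + 10x^2 + 9x + 1. This has degree ≥ 3, so divide by f(x) over F_11: 2x^4 + x^3 + 10x^2 + 9x + 1 = (2x + 8)·(x^3 + 2x^2 + 5) + (5x^2 + 10x + 5). Hence a·b ≡ 5x^2 + 10x + 5 (mod f). (F_11[x]/(f) is a field with 11^3 = 1331 elements since f is irreducible of degree 3.)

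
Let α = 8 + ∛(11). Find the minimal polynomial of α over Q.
m_α(x) = x^3 - 24x^2 + 192x - 523

Set β = α - 8 = ∛(11), so β^3 = 11. Then (α - 8)^3 - 11 = 0, i.e. α is a root of g(x) = (x - 8)^3 - 11 = x^3 - 24x^2 + 192x - 523. Since g(x) = h(x - 8) where h(x) = x^3 - 11, and h is irreducible over Q (because 11 is not a perfect cube, so h has no rational root, and a monic cubic with no rational root is irreducible), g is also irreducible (irreducibility is preserved under the substitution x → x - 8). Hence m_α(x) = x^3 - 24x^2 + 192x - 523.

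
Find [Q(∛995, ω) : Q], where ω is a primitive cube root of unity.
[Q(∛995, ω) : Q] = 6

[Q(∛995):Q] = 3 (min poly x^3 - 995, irreducible since 995 is not a perfect cube). [Q(ω):Q] = 2 (min poly x^2 + x + 1). Since Q(∛995) ⊂ R and ω ∉ R, we have ω ∉ Q(∛995), so x^2 + x + 1 remains irreducible over Q(∛995) and [Q(∛995, ω) : Q(∛995)] = 2. By the tower law, [Q(∛995, ω) : Q] = 3 · 2 = 6. (In fact Q(∛995, ω) is the splitting field of x^3 - 995 over Q.)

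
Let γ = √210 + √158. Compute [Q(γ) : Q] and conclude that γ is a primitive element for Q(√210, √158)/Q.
[Q(γ) : Q] = 4 (equivalently, Q(γ) = Q(√210, √158))

Obviously Q(γ) ⊆ Q(√210, √158), and [Q(√210, √158):Q] = 4 (since 210, 158 are distinct squarefree integers > 1 with 33180 not a perfect square). To show equality we compute the minimal polynomial of γ. From γ = √210 + √158: γ^2 = 210 + 2√(33180) + 158 = 368 + 2√(33180), so γ^2 - 368 = 2√(33180); squaring, (γ^2 - 368)^2 = 4·33180, i.e. γ^4 - 736γ^2 + 135424 - 132720 = 0, i.e. γ^4 - 736γ^2 + 2704 = 0. So γ is a root of x^4 - 736x^2 + 2704. This polynomial is irreducible over Q: it has no rational root (each ±√210 ± √158 is irrational), and any factorization into two quadratics over Q would force √(33180) ∈ Q (pairing opposite roots) or √210, √158 ∈ Q (other pairings), all impossible. Hence [Q(γ):Q] = 4 = [Q(√210, √158):Q], so Q(γ) = Q(√210, √158).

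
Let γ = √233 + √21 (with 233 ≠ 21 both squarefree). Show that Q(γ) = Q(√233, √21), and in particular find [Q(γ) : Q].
[Q(γ) : Q] = 4 (equivalently, Q(γ) = Q(√233, √21))

Obviously Q(γ) ⊆ Q(√233, √21), and [Q(√233, √21):Q] = 4 (since 233, 21 are distinct squarefree integers > 1 with 4893 not a perfect square). To show equality we compute the minimal polynomial of γ. From γ = √233 + √21: γ^2 = 233 + 2√(4893) + 21 = 254 + 2√(4893), so γ^2 - 254 = 2√(4893); squaring, (γ^2 - 254)^2 = 4·4893, i.e. γ^4 - 508γ^2 + 64516 - 19572 = 0, i.e. γ^4 - 508γ^2 + 44944 = 0. So γ is a root of x^4 - 508x^2 + 44944. This polynomial is irreducible over Q: it has no rational root (each ±√233 ± √21 is irrational), and any factorization into two quadratics over Q would force √(4893) ∈ Q (pairing opposite roots) or √233, √21 ∈ Q (other pairings), all impossible. Hence [Q(γ):Q] = 4 = [Q(√233, √21):Q], so Q(γ) = Q(√233, √21).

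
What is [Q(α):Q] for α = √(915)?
[Q(α):Q] = 2

[Q(α):Q] equals the degree of the minimal polynomial of α. Here α^2 = 915 and x^2 - 915 is irreducible (d = 915 is squarefree, ≠ 1, hence not a square), so deg(m_α) = 2. Thus [Q(α):Q] = 2.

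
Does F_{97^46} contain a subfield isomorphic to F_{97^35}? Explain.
No: F_{97^35} is not a subfield of F_{97^46}

F_{p^m} embeds in F_{p^n} iff m | n. Here 35 ∤ 46 (since 46 = 1·35 + 11 with remainder 11 ≠ 0), so F_{97^35} is not a subfield of F_{97^46}. Equivalently: if it were, the tower law would give 35 = [F_{97^35}:F_97] dividing [F_{97^46}:F_97] = 46, contradiction.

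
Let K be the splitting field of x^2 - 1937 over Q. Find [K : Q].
[K : Q] = 2

f(x) = x^2 - 1937 factors as (x - √1937)(x + √1937). The splitting field is K = Q(√1937). Since 1937 is squarefree and > 1, it is not a perfect square, so x^2 - 1937 is irreducible over Q and [Q(√1937) : Q] = 2. Hence [K : Q] = 2.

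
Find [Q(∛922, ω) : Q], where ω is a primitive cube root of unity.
[Q(∛922, ω) : Q] = 6

[Q(∛922):Q] = 3 (min poly x^3 - 922, irreducible since 922 is not a perfect cube). [Q(ω):Q] = 2 (min poly x^2 + x + 1). Since Q(∛922) ⊂ R and ω ∉ R, we have ω ∉ Q(∛922), so x^2 + x + 1 remains irreducible over Q(∛922) and [Q(∛922, ω) : Q(∛922)] = 2. By the tower law, [Q(∛922, ω) : Q] = 3 · 2 = 6. (In fact Q(∛922, ω) is the splitting field of x^3 - 922 over Q.)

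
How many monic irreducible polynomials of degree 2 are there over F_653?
There are 212878 monic irreducible polynomials of degree 2 over F_653

Each element of F_{653^2} that lies in no proper subfield is a root of exactly one monic irreducible of degree 2 over F_653, and each such polynomial has 2 distinct roots in F_{653^2}. By Möbius inversion the count is N_653(2) = (1/2) Σ_{d|2} μ(2/d) · 653^d = (1/2)(μ(2)·653^1 + μ(1)·653^2) = 425756/2 = 212878.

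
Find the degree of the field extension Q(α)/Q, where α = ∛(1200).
[Q(α):Q] = 3

The minimal polynomial of α is x^3 - 1200, irreducible over Q since 1200 is not a perfect cube (so x^3 - 1200 has no rational root). Hence [Q(α):Q] = deg(m_α) = 3.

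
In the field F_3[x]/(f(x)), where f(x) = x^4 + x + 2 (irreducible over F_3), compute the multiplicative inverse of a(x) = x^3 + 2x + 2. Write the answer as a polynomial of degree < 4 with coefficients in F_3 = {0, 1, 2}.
a(x)^(-1) ≡ x^3 + x + 2 (mod f(x))

Since f is irreducible over F_3, F_3[x]/(f) is a field and a(x) ≠ 0 has an inverse. Apply the extended Euclidean algorithm to f(x) and a(x) in F_3[x]: f(x) = (x)·a(x) + (x^2 + 2x + 2);  a(x) = (x + 1)·(x^2 + 2x + 2) + (x);  (x^2 + 2x + 2) = (x + 2)·(x) + (2). The last nonzero remainder is the constant 2 = gcd(f, a) in F_3. Back-substituting through the division chain expresses 2 = s(x)·a(x) + t(x)·f(x) with s(x) ≡ 2x^3 + 2x + 1 (mod f), so (2x^3 + 2x + 1)·a(x) ≡ 2 (mod f). Multiplying by 2^(-1) ≡ 2 in F_3 gives a(x)^(-1) ≡ 2·(2x^3 + 2x + 1) ≡ x^3 + x + 2 (mod f). Check: (x^3 + 2x + 2)·(x^3 + x + 2) = x^6 + x^3 + 2x^2 + 1 ≡ 1 (mod x^4 + x + 2).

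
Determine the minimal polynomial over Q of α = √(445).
m_α(x) = x^2 - 445

α satisfies α^2 - 445 = 0, so x^2 - 445 annihilates α. Since d = 445 is squarefree and ≠ 1, it is not a perfect square in Q, so x^2 - 445 has no rational root and is therefore irreducible over Q (a degree-2 polynomial over a field is irreducible iff it has no root). Hence m_α(x) = x^2 - 445.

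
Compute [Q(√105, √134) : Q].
[Q(√105, √134) : Q] = 4

[Q(√105):Q] = 2 (min poly x^2 - 105, irreducible since 105 is squarefree > 1). For the top step, suppose √134 ∈ Q(√105), say √134 = c + d√105 with c, d ∈ Q. Squaring: 134 = c^2 + 105d^2 + 2cd√105. Since √105 ∉ Q this forces 2cd = 0. If d = 0 then √134 = c ∈ Q, contradicting 134 squarefree > 1. If c = 0 then 134 = 105d^2, so 105·134 = (105d)^2 is a perfect square in Q — but 105·134 = 14070 is not a perfect square (since 105 and 134 are distinct squarefree integers). Contradiction. Hence √134 ∉ Q(√105), so x^2 - 134 stays irreducible over Q(√105) and [Q(√105, √134) : Q(√105)] = 2. By the tower law, [Q(√105, √134) : Q] = 2 · 2 = 4.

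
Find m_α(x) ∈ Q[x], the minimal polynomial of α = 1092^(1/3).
m_α(x) = x^3 - 1092

α satisfies α^3 = 1092, so x^3 - 1092 annihilates α. By the rational root test, a rational root p/q (in lowest terms) of x^3 - 1092 would satisfy p^3 = 1092 q^3, forcing q = 1 and p^3 = 1092; but 1092 is not a perfect cube, contradiction. A monic cubic over Q with no rational root is irreducible (any nontrivial factorization would include a linear factor). Hence x^3 - 1092 is the minimal polynomial of α, and in particular [Q(α):Q] = 3.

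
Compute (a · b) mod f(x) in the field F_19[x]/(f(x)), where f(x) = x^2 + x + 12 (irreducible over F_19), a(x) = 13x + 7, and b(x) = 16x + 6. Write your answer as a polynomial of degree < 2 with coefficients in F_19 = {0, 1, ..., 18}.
a · b ≡ x + 16 (mod f(x))

Multiply in F_19[x]: a(x)·b(x) = (13x + 7)·(16x + 6) = 18x^2 + 4. This has degree ≥ 2, so divide by f(x) over F_19: 18x^2 + 4 = (18)·(x^2 + x + 12) + (x + 16). Hence a·b ≡ x + 16 (mod f). (F_19[x]/(f) is a field with 19^2 = 361 elements since f is irreducible of degree 2.)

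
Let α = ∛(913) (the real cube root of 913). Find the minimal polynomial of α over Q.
m_α(x) = x^3 - 913

α satisfies α^3 = 913, so x^3 - 913 annihilates α. By the rational root test, a rational root p/q (in lowest terms) of x^3 - 913 would satisfy p^3 = 913 q^3, forcing q = 1 and p^3 = 913; but 913 is not a perfect cube, contradiction. A monic cubic over Q with no rational root is irreducible (any nontrivial factorization would include a linear factor). Hence x^3 - 913 is the minimal polynomial of α, and in particular [Q(α):Q] = 3.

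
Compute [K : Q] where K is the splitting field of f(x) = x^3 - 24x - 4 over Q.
[K : Q] = 6

By the rational root test, any rational root of the monic integer polynomial f(x) = x^3 - 24x - 4 must be an integer dividing the constant term -4, i.e. one of ±{1, 2, 4}. Evaluating: f(1) = -27, f(-1) = 19, f(2) = -44, f(-2) = 36, f(4) = -36, f(-4) = 28; none is 0, so f has no rational root and is therefore irreducible over Q (a cubic with no linear factor over a field is irreducible). For an irreducible cubic, the Galois group is A_3 or S_3 according as the discriminant disc(f) = -4a^3 - 27b^2 = -4·(-24)^3 - 27·(-4)^2 = 54864 is or is not a square in Q. Here disc(f) = 54864 is not a perfect square in Q, so the Galois group of f over Q is not contained in A_3 and must be all of S_3. The splitting field has degree |S_3| = 6 over Q, so [K : Q] = 6.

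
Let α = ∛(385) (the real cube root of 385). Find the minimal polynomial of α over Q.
m_α(x) = x^3 - 385

α satisfies α^3 = 385, so x^3 - 385 annihilates α. By the rational root test, a rational root p/q (in lowest terms) of x^3 - 385 would satisfy p^3 = 385 q^3, forcing q = 1 and p^3 = 385; but 385 is not a perfect cube, contradiction. A monic cubic over Q with no rational root is irreducible (any nontrivial factorization would include a linear factor). Hence x^3 - 385 is the minimal polynomial of α, and in particular [Q(α):Q] = 3.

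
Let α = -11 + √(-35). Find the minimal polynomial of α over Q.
m_α(x) = x^2 + 22x + 156

From α + 11 = √(-35), squaring gives (α + 11)^2 = -35, i.e. α^2 + 22α + 121 = -35, so α^2 + 22α + 156 = 0. The discriminant of x^2 + 22x + 156 is (22)^2 - 4·(156) = 484 - 624 = -140, and 4·(-35) is not a perfect square in Q since -35 is squarefree and ≠ 1. Hence x^2 + 22x + 156 is irreducible over Q and is the minimal polynomial of α.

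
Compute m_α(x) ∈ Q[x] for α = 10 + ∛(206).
m_α(x) = x^3 - 30x^2 + 300x - 1206

Set β = α - 10 = ∛(206), so β^3 = 206. Then (α - 10)^3 - 206 = 0, i.e. α is a root of g(x) = (x - 10)^3 - 206 = x^3 - 30x^2 + 300x - 1206. Since g(x) = h(x - 10) where h(x) = x^3 - 206, and h is irreducible over Q (because 206 is not a perfect cube, so h has no rational root, and a monic cubic with no rational root is irreducible), g is also irreducible (irreducibility is preserved under the substitution x → x - 10). Hence m_α(x) = x^3 - 30x^2 + 300x - 1206.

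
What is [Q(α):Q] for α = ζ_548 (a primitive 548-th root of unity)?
[Q(α):Q] = 272

The minimal polynomial of ζ_548 over Q is the 548-th cyclotomic polynomial Φ_548(x), which is irreducible over Q and has degree φ(548) = 272. Hence [Q(α):Q] = φ(548) = 272.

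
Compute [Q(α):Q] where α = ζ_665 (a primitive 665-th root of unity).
[Q(α):Q] = 432

The minimal polynomial of ζ_665 over Q is the 665-th cyclotomic polynomial Φ_665(x), which is irreducible over Q and has degree φ(665) = 432. Hence [Q(α):Q] = φ(665) = 432.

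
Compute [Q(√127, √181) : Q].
[Q(√127, √181) : Q] = 4

[Q(√127):Q] = 2 (min poly x^2 - 127, irreducible since 127 is squarefree > 1). For the top step, suppose √181 ∈ Q(√127), say √181 = c + d√127 with c, d ∈ Q. Squaring: 181 = c^2 + 127d^2 + 2cd√127. Since √127 ∉ Q this forces 2cd = 0. If d = 0 then √181 = c ∈ Q, contradicting 181 squarefree > 1. If c = 0 then 181 = 127d^2, so 127·181 = (127d)^2 is a perfect square in Q — but 127·181 = 22987 is not a perfect square (since 127 and 181 are distinct squarefree integers). Contradiction. Hence √181 ∉ Q(√127), so x^2 - 181 stays irreducible over Q(√127) and [Q(√127, √181) : Q(√127)] = 2. By the tower law, [Q(√127, √181) : Q] = 2 · 2 = 4.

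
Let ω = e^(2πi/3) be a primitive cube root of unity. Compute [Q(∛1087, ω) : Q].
[Q(∛1087, ω) : Q] = 6

[Q(∛1087):Q] = 3 (min poly x^3 - 1087, irreducible since 1087 is not a perfect cube). [Q(ω):Q] = 2 (min poly x^2 + x + 1). Since Q(∛1087) ⊂ R and ω ∉ R, we have ω ∉ Q(∛1087), so x^2 + x + 1 remains irreducible over Q(∛1087) and [Q(∛1087, ω) : Q(∛1087)] = 2. By the tower law, [Q(∛1087, ω) : Q] = 3 · 2 = 6. (In fact Q(∛1087, ω) is the splitting field of x^3 - 1087 over Q.)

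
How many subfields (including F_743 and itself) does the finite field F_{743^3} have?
F_{743^3} has 2 subfields

The subfields of F_{p^n} are exactly the fields F_{p^d} for d | n (each is the fixed field of the unique index-d subgroup of Gal(F_{p^n}/F_p) ≅ Z/nZ). The divisors of n = 3 are {1, 3}, giving 2 subfields: F_{743^1}, F_{743^3}.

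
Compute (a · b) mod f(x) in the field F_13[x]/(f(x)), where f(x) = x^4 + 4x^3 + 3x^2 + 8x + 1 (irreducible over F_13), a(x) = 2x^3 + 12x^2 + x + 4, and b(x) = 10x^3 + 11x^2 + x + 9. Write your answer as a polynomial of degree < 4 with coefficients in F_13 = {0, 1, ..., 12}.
a · b ≡ x^3 + 12x^2 + 2x + 5 (mod f(x))

Multiply in F_13[x]: a(x)·b(x) = (2x^3 + 12x^2 + x + 4)·(10x^3 + 11x^2 + x + 9) = 7x^6 + 12x^5 + x^4 + 3x^3 + 10x^2 + 10. This has degree ≥ 4, so divide by f(x) over F_13: 7x^6 + 12x^5 + x^4 + 3x^3 + 10x^2 + 10 = (7x^2 + 10x + 5)·(x^4 + 4x^3 + 3x^2 + 8x + 1) + (x^3 + 12x^2 + 2x + 5). Hence a·b ≡ x^3 + 12x^2 + 2x + 5 (mod f). (F_13[x]/(f) is a field with 13^4 = 28561 elements since f is irreducible of degree 4.)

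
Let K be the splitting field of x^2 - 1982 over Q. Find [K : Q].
[K : Q] = 2

f(x) = x^2 - 1982 factors as (x - √1982)(x + √1982). The splitting field is K = Q(√1982). Since 1982 is squarefree and > 1, it is not a perfect square, so x^2 - 1982 is irreducible over Q and [Q(√1982) : Q] = 2. Hence [K : Q] = 2.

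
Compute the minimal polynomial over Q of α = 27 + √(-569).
m_α(x) = x^2 - 54x + 1298

From α - 27 = √(-569), squaring gives (α - 27)^2 = -569, i.e. α^2 - 54α + 729 = -569, so α^2 - 54α + 1298 = 0. The discriminant of x^2 - 54x + 1298 is (-54)^2 - 4·(1298) = 2916 - 5192 = -2276, and 4·(-569) is not a perfect square in Q since -569 is squarefree and ≠ 1. Hence x^2 - 54x + 1298 is irreducible over Q and is the minimal polynomial of α.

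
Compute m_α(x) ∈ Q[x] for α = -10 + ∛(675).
m_α(x) = x^3 + 30x^2 + 300x + 325

Set β = α + 10 = ∛(675), so β^3 = 675. Then (α + 10)^3 - 675 = 0, i.e. α is a root of g(x) = (x + 10)^3 - 675 = x^3 + 30x^2 + 300x + 325. Since g(x) = h(x + 10) where h(x) = x^3 - 675, and h is irreducible over Q (because 675 is not a perfect cube, so h has no rational root, and a monic cubic with no rational root is irreducible), g is also irreducible (irreducibility is preserved under the substitution x → x + 10). Hence m_α(x) = x^3 + 30x^2 + 300x + 325.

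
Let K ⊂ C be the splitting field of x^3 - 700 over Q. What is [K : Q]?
[K : Q] = 6

The roots of x^3 - 700 are ∛700, ω∛700, ω^2∛700 where ω = e^(2πi/3) is a primitive cube root of unity, so K = Q(∛700, ω). Now [Q(∛700):Q] = 3 (since 700 is not a perfect cube, x^3 - 700 is irreducible) and [Q(ω):Q] = 2. Both 2 and 3 divide [K:Q], and [K:Q] ≤ 3·2 = 6, so [K:Q] = 6. (Equivalently: Q(∛700) ⊂ R but ω ∉ R, so [K : Q(∛700)] = 2.)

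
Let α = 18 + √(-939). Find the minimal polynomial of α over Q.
m_α(x) = x^2 - 36x + 1263

From α - 18 = √(-939), squaring gives (α - 18)^2 = -939, i.e. α^2 - 36α + 324 = -939, so α^2 - 36α + 1263 = 0. The discriminant of x^2 - 36x + 1263 is (-36)^2 - 4·(1263) = 1296 - 5052 = -3756, and 4·(-939) is not a perfect square in Q since -939 is squarefree and ≠ 1. Hence x^2 - 36x + 1263 is irreducible over Q and is the minimal polynomial of α.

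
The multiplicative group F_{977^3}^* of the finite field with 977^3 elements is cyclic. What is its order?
|F_{977^3}^*| = 932574832

F_{977^3} has 977^3 = 932574833 elements; its multiplicative group consists of all nonzero elements, so |F_{977^3}^*| = 932574833 - 1 = 932574832. (It is cyclic since any finite subgroup of the multiplicative group of a field is cyclic.)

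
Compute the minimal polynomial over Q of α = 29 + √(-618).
m_α(x) = x^2 - 58x + 1459

From α - 29 = √(-618), squaring gives (α - 29)^2 = -618, i.e. α^2 - 58α + 841 = -618, so α^2 - 58α + 1459 = 0. The discriminant of x^2 - 58x + 1459 is (-58)^2 - 4·(1459) = 3364 - 5836 = -2472, and 4·(-618) is not a perfect square in Q since -618 is squarefree and ≠ 1. Hence x^2 - 58x + 1459 is irreducible over Q and is the minimal polynomial of α.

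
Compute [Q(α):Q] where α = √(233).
[Q(α):Q] = 2

[Q(α):Q] equals the degree of the minimal polynomial of α. Here α^2 = 233 and x^2 - 233 is irreducible (d = 233 is squarefree, ≠ 1, hence not a square), so deg(m_α) = 2. Thus [Q(α):Q] = 2.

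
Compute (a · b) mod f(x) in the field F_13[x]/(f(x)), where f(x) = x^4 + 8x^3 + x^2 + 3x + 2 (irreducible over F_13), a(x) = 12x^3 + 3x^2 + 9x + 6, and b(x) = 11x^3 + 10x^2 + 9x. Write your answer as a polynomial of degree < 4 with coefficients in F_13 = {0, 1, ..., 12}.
a · b ≡ 12x^3 + 2x^2 + 10x + 6 (mod f(x))

Multiply in F_13[x]: a(x)·b(x) = (12x^3 + 3x^2 + 9x + 6)·(11x^3 + 10x^2 + 9x) = 2x^6 + 10x^5 + 3x^4 + x^3 + 11x^2 + 2x. This has degree ≥ 4, so divide by f(x) over F_13: 2x^6 + 10x^5 + 3x^4 + x^3 + 11x^2 + 2x = (2x^2 + 7x + 10)·(x^4 + 8x^3 + x^2 + 3x + 2) + (12x^3 + 2x^2 + 10x + 6). Hence a·b ≡ 12x^3 + 2x^2 + 10x + 6 (mod f). (F_13[x]/(f) is a field with 13^4 = 28561 elements since f is irreducible of degree 4.)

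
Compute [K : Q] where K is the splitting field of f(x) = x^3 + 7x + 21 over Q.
[K : Q] = 6

By the rational root test, any rational root of the monic integer polynomial f(x) = x^3 + 7x + 21 must be an integer dividing the constant term 21, i.e. one of ±{1, 3, 7, 21}. Evaluating: f(1) = 29, f(-1) = 13, f(3) = 69, f(-3) = -27, f(7) = 413, f(-7) = -371, f(21) = 9429, f(-21) = -9387; none is 0, so f has no rational root and is therefore irreducible over Q (a cubic with no linear factor over a field is irreducible). For an irreducible cubic, the Galois group is A_3 or S_3 according as the discriminant disc(f) = -4a^3 - 27b^2 = -4·(7)^3 - 27·(21)^2 = -13279 is or is not a square in Q. Here disc(f) = -13279 is not a perfect square in Q, so the Galois group of f over Q is not contained in A_3 and must be all of S_3. The splitting field has degree |S_3| = 6 over Q, so [K : Q] = 6.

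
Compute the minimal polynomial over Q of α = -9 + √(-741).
m_α(x) = x^2 + 18x + 822

From α + 9 = √(-741), squaring gives (α + 9)^2 = -741, i.e. α^2 + 18α + 81 = -741, so α^2 + 18α + 822 = 0. The discriminant of x^2 + 18x + 822 is (18)^2 - 4·(822) = 324 - 3288 = -2964, and 4·(-741) is not a perfect square in Q since -741 is squarefree and ≠ 1. Hence x^2 + 18x + 822 is irreducible over Q and is the minimal polynomial of α.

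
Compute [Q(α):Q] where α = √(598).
[Q(α):Q] = 2

[Q(α):Q] equals the degree of the minimal polynomial of α. Here α^2 = 598 and x^2 - 598 is irreducible (d = 598 is squarefree, ≠ 1, hence not a square), so deg(m_α) = 2. Thus [Q(α):Q] = 2.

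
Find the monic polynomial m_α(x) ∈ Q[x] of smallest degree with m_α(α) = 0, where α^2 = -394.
m_α(x) = x^2 + 394

α satisfies α^2 + 394 = 0, so x^2 + 394 annihilates α. Since d = -394 is squarefree and ≠ 1, it is not a perfect square in Q, so x^2 + 394 has no rational root and is therefore irreducible over Q (a degree-2 polynomial over a field is irreducible iff it has no root). Hence m_α(x) = x^2 + 394.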